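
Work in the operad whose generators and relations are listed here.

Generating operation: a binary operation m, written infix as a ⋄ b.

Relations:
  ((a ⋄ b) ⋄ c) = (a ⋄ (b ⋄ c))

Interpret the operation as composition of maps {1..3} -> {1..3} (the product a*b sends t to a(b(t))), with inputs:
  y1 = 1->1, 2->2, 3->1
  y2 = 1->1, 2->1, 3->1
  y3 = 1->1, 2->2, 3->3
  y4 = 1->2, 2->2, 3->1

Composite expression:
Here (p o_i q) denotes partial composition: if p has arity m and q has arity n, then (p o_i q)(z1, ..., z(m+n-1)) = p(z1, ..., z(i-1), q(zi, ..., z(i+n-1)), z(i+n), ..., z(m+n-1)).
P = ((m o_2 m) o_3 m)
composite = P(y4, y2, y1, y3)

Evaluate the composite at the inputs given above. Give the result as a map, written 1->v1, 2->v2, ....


(y1 ⋄ y3) = 1->1, 2->2, 3->1
(y2 ⋄ (y1 ⋄ y3)) = 1->1, 2->1, 3->1
(y4 ⋄ (y2 ⋄ (y1 ⋄ y3))) = 1->2, 2->2, 3->2

1->2, 2->2, 3->2


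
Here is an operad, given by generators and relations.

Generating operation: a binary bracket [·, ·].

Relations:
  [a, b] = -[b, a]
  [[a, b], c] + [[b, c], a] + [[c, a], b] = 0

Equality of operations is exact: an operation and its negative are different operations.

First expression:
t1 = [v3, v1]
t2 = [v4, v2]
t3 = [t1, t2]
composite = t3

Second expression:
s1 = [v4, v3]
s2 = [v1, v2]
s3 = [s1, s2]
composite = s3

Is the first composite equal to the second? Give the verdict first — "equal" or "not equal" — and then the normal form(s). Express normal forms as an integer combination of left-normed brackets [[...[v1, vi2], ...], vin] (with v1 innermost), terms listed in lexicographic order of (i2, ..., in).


not equal; the first gives [[[v1, v3], v2], v4] - [[[v1, v3], v4], v2] and the second [[[v1, v2], v3], v4] - [[[v1, v2], v4], v3]

The first composite normalizes to [[[v1, v3], v2], v4] - [[[v1, v3], v4], v2]
The second composite normalizes to [[[v1, v2], v3], v4] - [[[v1, v2], v4], v3]
No match — not equal.


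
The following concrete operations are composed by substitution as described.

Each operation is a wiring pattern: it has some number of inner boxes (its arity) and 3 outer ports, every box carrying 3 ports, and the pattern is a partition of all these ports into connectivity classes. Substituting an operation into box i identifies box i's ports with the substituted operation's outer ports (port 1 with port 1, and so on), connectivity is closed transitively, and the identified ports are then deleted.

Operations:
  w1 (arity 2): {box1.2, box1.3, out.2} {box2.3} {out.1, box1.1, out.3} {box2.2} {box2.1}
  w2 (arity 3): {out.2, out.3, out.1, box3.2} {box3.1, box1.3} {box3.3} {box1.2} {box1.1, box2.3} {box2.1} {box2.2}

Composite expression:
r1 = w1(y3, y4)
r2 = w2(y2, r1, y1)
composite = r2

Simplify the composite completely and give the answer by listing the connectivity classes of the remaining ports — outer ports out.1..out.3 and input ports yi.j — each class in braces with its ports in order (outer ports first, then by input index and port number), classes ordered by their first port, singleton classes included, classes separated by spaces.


{out.1, out.2, out.3, y1.2} {y1.1, y2.3} {y1.3} {y2.1, y3.1} {y2.2} {y3.2, y3.3} {y4.1} {y4.2} {y4.3}

Substituting into w2 glues patterns; closure does the rest.
after w1, the pattern on (y3, y4) reads {out.1, out.3, y3.1} {out.2, y3.2, y3.3} {y4.1} {y4.2} {y4.3} (out.j = its outer ports)
after w2, the pattern on (y2, y3, y4, y1) reads {out.1, out.2, out.3, y1.2} {y1.1, y2.3} {y1.3} {y2.1, y3.1} {y2.2} {y3.2, y3.3} {y4.1} {y4.2} {y4.3} (out.j = its outer ports)


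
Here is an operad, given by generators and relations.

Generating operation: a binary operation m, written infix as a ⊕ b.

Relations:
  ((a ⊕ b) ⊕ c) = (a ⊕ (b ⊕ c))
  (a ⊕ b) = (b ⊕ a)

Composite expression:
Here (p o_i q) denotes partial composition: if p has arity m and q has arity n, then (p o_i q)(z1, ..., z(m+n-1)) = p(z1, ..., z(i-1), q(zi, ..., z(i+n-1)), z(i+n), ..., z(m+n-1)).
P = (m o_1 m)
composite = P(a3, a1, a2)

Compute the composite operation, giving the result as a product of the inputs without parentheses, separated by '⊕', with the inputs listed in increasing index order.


a1 ⊕ a2 ⊕ a3


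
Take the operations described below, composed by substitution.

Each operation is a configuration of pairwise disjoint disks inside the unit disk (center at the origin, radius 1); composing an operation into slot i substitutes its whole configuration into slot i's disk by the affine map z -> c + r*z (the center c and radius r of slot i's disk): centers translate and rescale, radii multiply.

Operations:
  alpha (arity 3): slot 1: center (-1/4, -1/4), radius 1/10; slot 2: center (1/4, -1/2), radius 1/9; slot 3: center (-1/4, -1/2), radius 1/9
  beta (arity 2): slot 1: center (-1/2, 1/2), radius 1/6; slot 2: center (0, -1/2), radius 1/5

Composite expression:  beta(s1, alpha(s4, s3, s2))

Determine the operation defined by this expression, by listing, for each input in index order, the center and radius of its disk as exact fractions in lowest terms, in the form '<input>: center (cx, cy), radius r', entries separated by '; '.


s1: center (-1/2, 1/2), radius 1/6; s2: center (-1/20, -3/5), radius 1/45; s3: center (1/20, -3/5), radius 1/45; s4: center (-1/20, -11/20), radius 1/50

Follow each s-input down from beta: c' goes to c + r*c', radius to r*r'.
tracing s1 down its 1-map path: center (-1/2, 1/2), radius 1/6
tracing s4 down its 2-map path: center (-1/20, -11/20), radius 1/50
tracing s3 down its 2-map path: center (1/20, -3/5), radius 1/45
tracing s2 down its 2-map path: center (-1/20, -3/5), radius 1/45


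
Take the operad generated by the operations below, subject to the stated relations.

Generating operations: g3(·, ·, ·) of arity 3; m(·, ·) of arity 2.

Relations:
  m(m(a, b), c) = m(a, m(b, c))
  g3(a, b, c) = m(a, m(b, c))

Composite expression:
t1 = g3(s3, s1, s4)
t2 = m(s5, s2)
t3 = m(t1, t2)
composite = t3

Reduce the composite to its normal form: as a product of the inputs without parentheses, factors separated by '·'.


s3 · s1 · s4 · s5 · s2

Every regrouping of m is equal, so read the s-inputs in written order.
g3(s3, s1, s4) collapses to s3 · s1 · s4
m(s5, s2) collapses to s5 · s2
m(g3(s3, s1, s4), m(s5, s2)) collapses to s3 · s1 · s4 · s5 · s2


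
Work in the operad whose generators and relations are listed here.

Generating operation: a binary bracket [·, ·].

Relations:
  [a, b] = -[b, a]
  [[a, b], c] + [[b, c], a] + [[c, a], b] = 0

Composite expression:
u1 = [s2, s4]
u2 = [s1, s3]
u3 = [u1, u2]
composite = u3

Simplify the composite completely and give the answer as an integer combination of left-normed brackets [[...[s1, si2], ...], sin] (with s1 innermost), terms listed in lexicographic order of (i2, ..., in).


-[[[s1, s3], s2], s4] + [[[s1, s3], s4], s2]

Left-normed coefficients sit on the s1-initial expansion words.
Composite bracket: [[s2, s4], [s1, s3]]
The bracket unfolds into 8 signed words via [a, b] = ab - ba (2^3 = 8).
Keep just the words that open with s1:
  word s1s3s2s4 has sign -1, contributing -[[[s1, s3], s2], s4]
  word s1s3s4s2 has sign +1, contributing +[[[s1, s3], s4], s2]


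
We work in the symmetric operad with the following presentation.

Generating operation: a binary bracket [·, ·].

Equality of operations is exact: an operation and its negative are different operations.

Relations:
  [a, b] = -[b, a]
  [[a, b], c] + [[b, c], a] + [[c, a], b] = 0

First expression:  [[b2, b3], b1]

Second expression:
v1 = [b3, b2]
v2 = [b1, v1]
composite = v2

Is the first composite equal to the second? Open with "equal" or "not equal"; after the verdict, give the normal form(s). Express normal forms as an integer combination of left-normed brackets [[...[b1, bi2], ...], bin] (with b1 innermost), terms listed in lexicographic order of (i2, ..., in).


Normal form of the first expression: -[[b1, b2], b3] + [[b1, b3], b2]
Normal form of the second expression: -[[b1, b2], b3] + [[b1, b3], b2]
Identical normal forms: equal.

equal; the common form is -[[b1, b2], b3] + [[b1, b3], b2]


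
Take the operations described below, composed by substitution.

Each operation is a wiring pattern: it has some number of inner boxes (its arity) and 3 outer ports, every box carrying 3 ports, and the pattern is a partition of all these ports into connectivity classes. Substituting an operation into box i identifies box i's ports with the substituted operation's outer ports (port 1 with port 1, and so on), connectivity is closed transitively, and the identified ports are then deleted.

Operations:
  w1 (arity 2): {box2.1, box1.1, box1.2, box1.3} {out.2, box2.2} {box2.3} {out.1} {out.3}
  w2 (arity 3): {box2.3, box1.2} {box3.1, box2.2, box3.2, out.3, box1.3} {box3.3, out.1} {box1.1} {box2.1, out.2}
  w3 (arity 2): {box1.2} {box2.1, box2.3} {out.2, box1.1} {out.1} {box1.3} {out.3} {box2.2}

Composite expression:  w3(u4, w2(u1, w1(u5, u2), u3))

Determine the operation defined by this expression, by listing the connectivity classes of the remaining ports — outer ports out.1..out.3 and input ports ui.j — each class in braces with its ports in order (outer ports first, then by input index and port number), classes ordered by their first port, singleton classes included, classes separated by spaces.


Substituting into w3 glues patterns; closure does the rest.
the subtree at w1 composes to {out.1} {out.2, u2.2} {out.3} {u2.1, u5.1, u5.2, u5.3} {u2.3} on (u5, u2); out.j = own outer ports
the subtree at w2 composes to {out.1, u3.3} {out.2} {out.3, u1.3, u2.2, u3.1, u3.2} {u1.1} {u1.2} {u2.1, u5.1, u5.2, u5.3} {u2.3} on (u1, u5, u2, u3); out.j = own outer ports
the subtree at w3 composes to {out.1} {out.2, u4.1} {out.3} {u1.1} {u1.2} {u1.3, u2.2, u3.1, u3.2, u3.3} {u2.1, u5.1, u5.2, u5.3} {u2.3} {u4.2} {u4.3} on (u4, u1, u5, u2, u3); out.j = own outer ports

{out.1} {out.2, u4.1} {out.3} {u1.1} {u1.2} {u1.3, u2.2, u3.1, u3.2, u3.3} {u2.1, u5.1, u5.2, u5.3} {u2.3} {u4.2} {u4.3}


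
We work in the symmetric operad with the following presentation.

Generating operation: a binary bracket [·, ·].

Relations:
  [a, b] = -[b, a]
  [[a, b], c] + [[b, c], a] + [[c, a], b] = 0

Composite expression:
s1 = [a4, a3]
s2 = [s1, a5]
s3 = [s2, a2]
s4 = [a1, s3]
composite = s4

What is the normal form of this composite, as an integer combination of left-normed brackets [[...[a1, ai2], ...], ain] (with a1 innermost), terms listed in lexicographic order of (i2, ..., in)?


Left-normed coefficients sit on the a1-initial expansion words.
Composite bracket: [a1, [[[a4, a3], a5], a2]]
Full expansion: 16 signed words from ab - ba (2^4 = 16).
The a1-initial words carry the normal form:
  sign of a1a2a3a4a5 is +1, so it contributes +[[[[a1, a2], a3], a4], a5]
  sign of a1a2a4a3a5 is -1, so it contributes -[[[[a1, a2], a4], a3], a5]
  sign of a1a2a5a3a4 is -1, so it contributes -[[[[a1, a2], a5], a3], a4]
  sign of a1a2a5a4a3 is +1, so it contributes +[[[[a1, a2], a5], a4], a3]
  sign of a1a3a4a5a2 is -1, so it contributes -[[[[a1, a3], a4], a5], a2]
  sign of a1a4a3a5a2 is +1, so it contributes +[[[[a1, a4], a3], a5], a2]
  sign of a1a5a3a4a2 is +1, so it contributes +[[[[a1, a5], a3], a4], a2]
  sign of a1a5a4a3a2 is -1, so it contributes -[[[[a1, a5], a4], a3], a2]

[[[[a1, a2], a3], a4], a5] - [[[[a1, a2], a4], a3], a5] - [[[[a1, a2], a5], a3], a4] + [[[[a1, a2], a5], a4], a3] - [[[[a1, a3], a4], a5], a2] + [[[[a1, a4], a3], a5], a2] + [[[[a1, a5], a3], a4], a2] - [[[[a1, a5], a4], a3], a2]


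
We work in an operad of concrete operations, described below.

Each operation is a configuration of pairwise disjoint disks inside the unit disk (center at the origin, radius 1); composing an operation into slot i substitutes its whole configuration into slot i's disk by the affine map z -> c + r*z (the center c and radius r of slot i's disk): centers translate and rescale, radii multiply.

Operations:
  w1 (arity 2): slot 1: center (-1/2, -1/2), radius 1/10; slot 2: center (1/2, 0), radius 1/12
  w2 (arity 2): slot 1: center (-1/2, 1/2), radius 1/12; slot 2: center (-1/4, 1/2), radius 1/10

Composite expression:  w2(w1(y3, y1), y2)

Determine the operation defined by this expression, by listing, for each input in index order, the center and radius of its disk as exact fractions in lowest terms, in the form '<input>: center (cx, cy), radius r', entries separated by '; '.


y1: center (-11/24, 1/2), radius 1/144; y2: center (-1/4, 1/2), radius 1/10; y3: center (-13/24, 11/24), radius 1/120

Follow each y-input down from w2: c' goes to c + r*c', radius to r*r'.
y3 passes through 2 substitutions, ending at center (-13/24, 11/24), radius 1/120
y1 passes through 2 substitutions, ending at center (-11/24, 1/2), radius 1/144
y2 passes through 1 substitution, ending at center (-1/4, 1/2), radius 1/10


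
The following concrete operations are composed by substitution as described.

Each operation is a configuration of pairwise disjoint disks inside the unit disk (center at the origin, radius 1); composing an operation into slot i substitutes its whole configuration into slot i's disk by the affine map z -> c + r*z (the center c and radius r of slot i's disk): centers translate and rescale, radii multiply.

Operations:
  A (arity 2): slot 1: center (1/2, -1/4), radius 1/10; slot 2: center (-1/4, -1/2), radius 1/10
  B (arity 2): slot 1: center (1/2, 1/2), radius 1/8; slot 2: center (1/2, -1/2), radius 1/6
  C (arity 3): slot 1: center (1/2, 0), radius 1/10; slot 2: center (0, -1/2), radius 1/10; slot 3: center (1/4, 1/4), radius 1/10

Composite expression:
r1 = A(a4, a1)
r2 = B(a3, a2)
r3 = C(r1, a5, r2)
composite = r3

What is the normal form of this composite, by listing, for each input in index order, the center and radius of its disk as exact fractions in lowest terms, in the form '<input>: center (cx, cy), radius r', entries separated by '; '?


Affine substitution under C: radii multiply and a-centers shift.
for a4, the 2-step affine chain lands on center (11/20, -1/40), radius 1/100
for a1, the 2-step affine chain lands on center (19/40, -1/20), radius 1/100
for a5, the 1-step affine chain lands on center (0, -1/2), radius 1/10
for a3, the 2-step affine chain lands on center (3/10, 3/10), radius 1/80
for a2, the 2-step affine chain lands on center (3/10, 1/5), radius 1/60

a1: center (19/40, -1/20), radius 1/100; a2: center (3/10, 1/5), radius 1/60; a3: center (3/10, 3/10), radius 1/80; a4: center (11/20, -1/40), radius 1/100; a5: center (0, -1/2), radius 1/10


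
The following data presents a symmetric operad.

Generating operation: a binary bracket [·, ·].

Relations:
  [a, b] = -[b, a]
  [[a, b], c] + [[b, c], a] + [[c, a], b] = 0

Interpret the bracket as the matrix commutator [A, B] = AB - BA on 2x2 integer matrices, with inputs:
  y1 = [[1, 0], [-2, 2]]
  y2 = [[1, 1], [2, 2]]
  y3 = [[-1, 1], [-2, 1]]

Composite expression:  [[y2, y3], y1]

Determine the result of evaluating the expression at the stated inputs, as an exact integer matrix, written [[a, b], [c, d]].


[[-2, 1], [-10, 2]]


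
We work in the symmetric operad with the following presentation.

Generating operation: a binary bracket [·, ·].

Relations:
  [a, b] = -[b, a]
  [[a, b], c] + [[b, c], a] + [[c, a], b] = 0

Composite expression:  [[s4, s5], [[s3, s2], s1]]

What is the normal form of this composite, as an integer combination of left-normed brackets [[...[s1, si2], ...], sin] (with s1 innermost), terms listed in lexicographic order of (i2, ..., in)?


-[[[[s1, s2], s3], s4], s5] + [[[[s1, s2], s3], s5], s4] + [[[[s1, s3], s2], s4], s5] - [[[[s1, s3], s2], s5], s4]


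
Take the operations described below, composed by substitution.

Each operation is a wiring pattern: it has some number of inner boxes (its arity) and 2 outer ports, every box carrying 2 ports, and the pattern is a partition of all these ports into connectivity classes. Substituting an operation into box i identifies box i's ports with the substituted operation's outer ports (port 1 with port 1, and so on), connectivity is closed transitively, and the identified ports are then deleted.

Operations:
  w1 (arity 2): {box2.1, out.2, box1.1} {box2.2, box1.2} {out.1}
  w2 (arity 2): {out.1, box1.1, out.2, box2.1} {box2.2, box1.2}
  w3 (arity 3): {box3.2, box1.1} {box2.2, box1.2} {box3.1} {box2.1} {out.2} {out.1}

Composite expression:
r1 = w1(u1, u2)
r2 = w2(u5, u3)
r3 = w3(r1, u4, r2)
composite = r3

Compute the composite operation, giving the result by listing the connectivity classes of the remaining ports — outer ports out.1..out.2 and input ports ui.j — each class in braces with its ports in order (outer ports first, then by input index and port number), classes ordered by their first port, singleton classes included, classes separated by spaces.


Substituting into w3 glues patterns; closure does the rest.
through w1, on inputs (u1, u2): {out.1} {out.2, u1.1, u2.1} {u1.2, u2.2} (out.j = stage outer ports)
through w2, on inputs (u5, u3): {out.1, out.2, u3.1, u5.1} {u3.2, u5.2} (out.j = stage outer ports)
through w3, on inputs (u1, u2, u4, u5, u3): {out.1} {out.2} {u1.1, u2.1, u4.2} {u1.2, u2.2} {u3.1, u5.1} {u3.2, u5.2} {u4.1} (out.j = stage outer ports)

{out.1} {out.2} {u1.1, u2.1, u4.2} {u1.2, u2.2} {u3.1, u5.1} {u3.2, u5.2} {u4.1}


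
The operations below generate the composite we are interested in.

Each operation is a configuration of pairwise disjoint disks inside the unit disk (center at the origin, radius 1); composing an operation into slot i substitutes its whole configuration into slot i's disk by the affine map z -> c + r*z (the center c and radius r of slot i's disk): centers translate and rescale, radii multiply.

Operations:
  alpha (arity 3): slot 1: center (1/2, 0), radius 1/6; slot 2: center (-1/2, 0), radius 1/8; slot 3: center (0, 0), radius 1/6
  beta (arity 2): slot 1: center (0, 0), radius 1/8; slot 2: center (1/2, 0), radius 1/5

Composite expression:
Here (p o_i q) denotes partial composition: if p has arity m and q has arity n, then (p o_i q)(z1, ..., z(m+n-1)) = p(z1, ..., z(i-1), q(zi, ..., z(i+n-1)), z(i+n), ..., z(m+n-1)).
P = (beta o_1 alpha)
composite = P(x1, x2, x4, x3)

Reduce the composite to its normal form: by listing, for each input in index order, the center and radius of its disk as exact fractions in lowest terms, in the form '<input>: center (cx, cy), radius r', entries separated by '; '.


x1: center (1/16, 0), radius 1/48; x2: center (-1/16, 0), radius 1/64; x3: center (1/2, 0), radius 1/5; x4: center (0, 0), radius 1/48

Nesting under beta composes maps z -> c + r*z down each x-path.
input x1: composing its 2 substitution steps yields center (1/16, 0), radius 1/48
input x2: composing its 2 substitution steps yields center (-1/16, 0), radius 1/64
input x4: composing its 2 substitution steps yields center (0, 0), radius 1/48
input x3: composing its 1 substitution step yields center (1/2, 0), radius 1/5


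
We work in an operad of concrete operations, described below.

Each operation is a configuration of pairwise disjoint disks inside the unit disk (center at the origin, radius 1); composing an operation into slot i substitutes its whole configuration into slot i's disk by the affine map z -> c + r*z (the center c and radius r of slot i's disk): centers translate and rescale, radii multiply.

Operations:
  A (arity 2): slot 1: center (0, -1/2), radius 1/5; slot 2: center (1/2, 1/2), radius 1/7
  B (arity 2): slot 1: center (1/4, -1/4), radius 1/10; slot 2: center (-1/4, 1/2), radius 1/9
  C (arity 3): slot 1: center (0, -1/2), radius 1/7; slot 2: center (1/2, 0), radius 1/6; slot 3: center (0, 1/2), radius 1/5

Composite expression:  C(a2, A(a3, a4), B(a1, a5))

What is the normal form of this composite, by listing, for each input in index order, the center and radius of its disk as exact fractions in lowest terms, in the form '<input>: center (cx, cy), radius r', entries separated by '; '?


a1: center (1/20, 9/20), radius 1/50; a2: center (0, -1/2), radius 1/7; a3: center (1/2, -1/12), radius 1/30; a4: center (7/12, 1/12), radius 1/42; a5: center (-1/20, 3/5), radius 1/45

Follow each a-input down from C: c' goes to c + r*c', radius to r*r'.
a2: after 1 affine step, its disk has center (0, -1/2), radius 1/7
a3: after 2 affine steps, its disk has center (1/2, -1/12), radius 1/30
a4: after 2 affine steps, its disk has center (7/12, 1/12), radius 1/42
a1: after 2 affine steps, its disk has center (1/20, 9/20), radius 1/50
a5: after 2 affine steps, its disk has center (-1/20, 3/5), radius 1/45


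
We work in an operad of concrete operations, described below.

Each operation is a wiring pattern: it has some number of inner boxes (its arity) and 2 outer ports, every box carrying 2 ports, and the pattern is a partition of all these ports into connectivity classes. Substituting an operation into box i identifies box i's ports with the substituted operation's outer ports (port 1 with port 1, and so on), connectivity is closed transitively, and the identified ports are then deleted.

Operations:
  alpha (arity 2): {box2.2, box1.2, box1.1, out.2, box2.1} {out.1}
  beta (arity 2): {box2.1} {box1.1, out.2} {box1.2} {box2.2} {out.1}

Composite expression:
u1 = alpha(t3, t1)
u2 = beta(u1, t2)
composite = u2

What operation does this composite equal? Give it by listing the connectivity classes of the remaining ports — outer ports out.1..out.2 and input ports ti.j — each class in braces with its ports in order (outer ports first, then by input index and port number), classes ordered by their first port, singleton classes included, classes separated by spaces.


{out.1} {out.2} {t1.1, t1.2, t3.1, t3.2} {t2.1} {t2.2}

Substituting into beta glues patterns; closure does the rest.
the subtree at alpha composes to {out.1} {out.2, t1.1, t1.2, t3.1, t3.2} on (t3, t1); out.j = own outer ports
the subtree at beta composes to {out.1} {out.2} {t1.1, t1.2, t3.1, t3.2} {t2.1} {t2.2} on (t3, t1, t2); out.j = own outer ports


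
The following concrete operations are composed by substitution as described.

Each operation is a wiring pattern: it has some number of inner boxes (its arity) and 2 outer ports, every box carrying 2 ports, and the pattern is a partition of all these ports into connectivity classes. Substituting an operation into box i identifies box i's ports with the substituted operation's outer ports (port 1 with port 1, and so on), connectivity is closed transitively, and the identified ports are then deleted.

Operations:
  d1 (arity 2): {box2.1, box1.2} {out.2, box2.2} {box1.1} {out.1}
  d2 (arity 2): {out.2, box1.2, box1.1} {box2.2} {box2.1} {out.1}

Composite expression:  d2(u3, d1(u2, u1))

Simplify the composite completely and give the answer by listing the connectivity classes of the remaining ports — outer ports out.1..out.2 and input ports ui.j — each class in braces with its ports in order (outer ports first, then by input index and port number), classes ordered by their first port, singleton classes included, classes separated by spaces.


{out.1} {out.2, u3.1, u3.2} {u1.1, u2.2} {u1.2} {u2.1}

After gluing at d2, chains via deleted ports link the u-ports.
through d1, on inputs (u2, u1): {out.1} {out.2, u1.2} {u1.1, u2.2} {u2.1} (out.j = stage outer ports)
through d2, on inputs (u3, u2, u1): {out.1} {out.2, u3.1, u3.2} {u1.1, u2.2} {u1.2} {u2.1} (out.j = stage outer ports)


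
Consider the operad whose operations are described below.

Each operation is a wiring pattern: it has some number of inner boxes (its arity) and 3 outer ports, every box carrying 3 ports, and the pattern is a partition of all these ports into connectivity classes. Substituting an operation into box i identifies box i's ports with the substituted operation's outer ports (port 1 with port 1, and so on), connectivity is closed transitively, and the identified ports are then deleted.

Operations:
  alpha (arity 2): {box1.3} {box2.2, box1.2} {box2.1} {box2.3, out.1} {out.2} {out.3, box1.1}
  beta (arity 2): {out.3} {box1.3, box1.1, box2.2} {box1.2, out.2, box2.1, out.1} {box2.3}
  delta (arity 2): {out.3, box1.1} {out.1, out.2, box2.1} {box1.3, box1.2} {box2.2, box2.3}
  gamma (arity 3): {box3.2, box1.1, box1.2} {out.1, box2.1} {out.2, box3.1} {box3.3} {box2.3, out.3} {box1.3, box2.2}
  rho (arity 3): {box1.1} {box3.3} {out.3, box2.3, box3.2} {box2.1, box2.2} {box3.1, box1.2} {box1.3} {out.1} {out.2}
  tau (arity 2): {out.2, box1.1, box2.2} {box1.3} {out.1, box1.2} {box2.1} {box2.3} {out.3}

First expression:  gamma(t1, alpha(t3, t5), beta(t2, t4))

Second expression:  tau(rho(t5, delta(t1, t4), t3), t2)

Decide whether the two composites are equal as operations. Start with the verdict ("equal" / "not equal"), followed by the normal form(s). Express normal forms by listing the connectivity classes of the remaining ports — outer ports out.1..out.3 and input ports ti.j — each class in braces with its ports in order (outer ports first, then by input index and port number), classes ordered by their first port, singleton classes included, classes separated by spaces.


not equal; first: {out.1, t5.3} {out.2, t1.1, t1.2, t2.2, t4.1} {out.3, t3.1} {t1.3} {t2.1, t2.3, t4.2} {t3.2, t5.2} {t3.3} {t4.3} {t5.1}; second: {out.1} {out.2, t2.2} {out.3} {t1.1, t3.2} {t1.2, t1.3} {t2.1} {t2.3} {t3.1, t5.2} {t3.3} {t4.1} {t4.2, t4.3} {t5.1} {t5.3}

The first expression, normalized: {out.1, t5.3} {out.2, t1.1, t1.2, t2.2, t4.1} {out.3, t3.1} {t1.3} {t2.1, t2.3, t4.2} {t3.2, t5.2} {t3.3} {t4.3} {t5.1}
The second expression, normalized: {out.1} {out.2, t2.2} {out.3} {t1.1, t3.2} {t1.2, t1.3} {t2.1} {t2.3} {t3.1, t5.2} {t3.3} {t4.1} {t4.2, t4.3} {t5.1} {t5.3}
The normal forms differ: not equal.


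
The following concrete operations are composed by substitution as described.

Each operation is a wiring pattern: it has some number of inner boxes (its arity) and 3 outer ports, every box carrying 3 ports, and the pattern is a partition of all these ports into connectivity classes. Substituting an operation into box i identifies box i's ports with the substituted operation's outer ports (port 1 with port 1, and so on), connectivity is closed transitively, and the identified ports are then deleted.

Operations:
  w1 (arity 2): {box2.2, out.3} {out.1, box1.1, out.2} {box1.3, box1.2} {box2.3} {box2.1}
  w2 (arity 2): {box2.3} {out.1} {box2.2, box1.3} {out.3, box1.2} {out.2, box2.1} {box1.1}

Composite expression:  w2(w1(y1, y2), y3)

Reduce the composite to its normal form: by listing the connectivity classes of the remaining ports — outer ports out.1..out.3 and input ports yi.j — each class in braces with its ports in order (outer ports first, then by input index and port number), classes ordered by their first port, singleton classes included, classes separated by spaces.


{out.1} {out.2, y3.1} {out.3, y1.1} {y1.2, y1.3} {y2.1} {y2.2, y3.2} {y2.3} {y3.3}

Connectivity passes through glued w2-boundaries; trace each wire chain.
w1 over (y1, y2) gives {out.1, out.2, y1.1} {out.3, y2.2} {y1.2, y1.3} {y2.1} {y2.3}, out.j being that stage's outer ports
w2 over (y1, y2, y3) gives {out.1} {out.2, y3.1} {out.3, y1.1} {y1.2, y1.3} {y2.1} {y2.2, y3.2} {y2.3} {y3.3}, out.j being that stage's outer ports


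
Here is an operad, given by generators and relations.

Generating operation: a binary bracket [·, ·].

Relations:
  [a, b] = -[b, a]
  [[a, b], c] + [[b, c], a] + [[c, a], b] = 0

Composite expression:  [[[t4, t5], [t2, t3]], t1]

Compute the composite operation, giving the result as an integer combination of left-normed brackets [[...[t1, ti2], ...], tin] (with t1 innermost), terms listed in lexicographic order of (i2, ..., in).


In the tensor algebra, words opening t1 carry the t1-anchored form.
Composite bracket: [[[t4, t5], [t2, t3]], t1]
The bracket unfolds into 16 signed words via [a, b] = ab - ba (2^4 = 16).
Words beginning with t1 determine it all:
  the word t1t2t3t4t5 carries sign +1 and contributes +[[[[t1, t2], t3], t4], t5]
  the word t1t2t3t5t4 carries sign -1 and contributes -[[[[t1, t2], t3], t5], t4]
  the word t1t3t2t4t5 carries sign -1 and contributes -[[[[t1, t3], t2], t4], t5]
  the word t1t3t2t5t4 carries sign +1 and contributes +[[[[t1, t3], t2], t5], t4]
  the word t1t4t5t2t3 carries sign -1 and contributes -[[[[t1, t4], t5], t2], t3]
  the word t1t4t5t3t2 carries sign +1 and contributes +[[[[t1, t4], t5], t3], t2]
  the word t1t5t4t2t3 carries sign +1 and contributes +[[[[t1, t5], t4], t2], t3]
  the word t1t5t4t3t2 carries sign -1 and contributes -[[[[t1, t5], t4], t3], t2]

[[[[t1, t2], t3], t4], t5] - [[[[t1, t2], t3], t5], t4] - [[[[t1, t3], t2], t4], t5] + [[[[t1, t3], t2], t5], t4] - [[[[t1, t4], t5], t2], t3] + [[[[t1, t4], t5], t3], t2] + [[[[t1, t5], t4], t2], t3] - [[[[t1, t5], t4], t3], t2]


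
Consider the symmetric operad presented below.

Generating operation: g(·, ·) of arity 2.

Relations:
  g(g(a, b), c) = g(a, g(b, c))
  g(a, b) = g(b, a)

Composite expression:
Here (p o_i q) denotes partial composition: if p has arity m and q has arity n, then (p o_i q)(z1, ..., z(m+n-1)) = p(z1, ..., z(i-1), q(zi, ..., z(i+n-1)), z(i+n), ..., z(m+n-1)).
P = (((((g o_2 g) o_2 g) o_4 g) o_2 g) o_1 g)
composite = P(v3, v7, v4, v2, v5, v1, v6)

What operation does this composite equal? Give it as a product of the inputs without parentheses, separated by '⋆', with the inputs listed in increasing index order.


Any arrangement under g is one operation, so sort the v-inputs.
g(v3, v7) unparenthesizes to v3 ⋆ v7
g(v4, v2) unparenthesizes to v4 ⋆ v2
g(g(v4, v2), v5) unparenthesizes to v4 ⋆ v2 ⋆ v5
g(v1, v6) unparenthesizes to v1 ⋆ v6
g(g(g(v4, v2), v5), g(v1, v6)) unparenthesizes to v4 ⋆ v2 ⋆ v5 ⋆ v1 ⋆ v6
g(g(v3, v7), g(g(g(v4, v2), v5), g(v1, v6))) unparenthesizes to v3 ⋆ v7 ⋆ v4 ⋆ v2 ⋆ v5 ⋆ v1 ⋆ v6
commutativity sorts the factors: v1 ⋆ v2 ⋆ v3 ⋆ v4 ⋆ v5 ⋆ v6 ⋆ v7

v1 ⋆ v2 ⋆ v3 ⋆ v4 ⋆ v5 ⋆ v6 ⋆ v7


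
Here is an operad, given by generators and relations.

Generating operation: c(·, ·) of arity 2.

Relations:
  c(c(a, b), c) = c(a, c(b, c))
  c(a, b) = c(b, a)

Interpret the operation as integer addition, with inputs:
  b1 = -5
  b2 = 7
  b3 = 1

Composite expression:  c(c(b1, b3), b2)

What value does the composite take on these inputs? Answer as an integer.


c(b1, b3) = -4
c(c(b1, b3), b2) = 3

3


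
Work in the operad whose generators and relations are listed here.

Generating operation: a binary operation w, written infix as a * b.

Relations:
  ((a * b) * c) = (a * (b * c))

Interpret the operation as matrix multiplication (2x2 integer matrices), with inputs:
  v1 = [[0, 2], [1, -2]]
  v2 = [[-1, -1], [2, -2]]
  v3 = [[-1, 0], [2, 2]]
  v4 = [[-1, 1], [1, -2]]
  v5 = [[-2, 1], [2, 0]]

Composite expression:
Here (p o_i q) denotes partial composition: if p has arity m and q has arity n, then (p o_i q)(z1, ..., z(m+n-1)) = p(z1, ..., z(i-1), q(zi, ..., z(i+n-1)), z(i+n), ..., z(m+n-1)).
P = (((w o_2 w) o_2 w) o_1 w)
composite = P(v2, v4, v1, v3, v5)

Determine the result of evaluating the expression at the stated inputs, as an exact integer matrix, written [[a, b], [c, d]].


[[2, -5], [12, -46]]


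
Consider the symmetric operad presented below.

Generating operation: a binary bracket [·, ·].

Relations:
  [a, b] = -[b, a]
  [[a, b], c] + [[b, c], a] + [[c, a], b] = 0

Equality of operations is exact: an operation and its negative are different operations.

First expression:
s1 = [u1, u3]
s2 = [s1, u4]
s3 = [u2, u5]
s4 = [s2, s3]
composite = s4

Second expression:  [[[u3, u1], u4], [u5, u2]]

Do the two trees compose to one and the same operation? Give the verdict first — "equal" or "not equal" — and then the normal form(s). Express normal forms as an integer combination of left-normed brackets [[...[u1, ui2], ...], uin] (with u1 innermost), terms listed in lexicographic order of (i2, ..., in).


equal — both sides give [[[[u1, u3], u4], u2], u5] - [[[[u1, u3], u4], u5], u2]

Reducing the first expression gives [[[[u1, u3], u4], u2], u5] - [[[[u1, u3], u4], u5], u2]
Reducing the second expression gives [[[[u1, u3], u4], u2], u5] - [[[[u1, u3], u4], u5], u2]
Identical normal forms: equal.


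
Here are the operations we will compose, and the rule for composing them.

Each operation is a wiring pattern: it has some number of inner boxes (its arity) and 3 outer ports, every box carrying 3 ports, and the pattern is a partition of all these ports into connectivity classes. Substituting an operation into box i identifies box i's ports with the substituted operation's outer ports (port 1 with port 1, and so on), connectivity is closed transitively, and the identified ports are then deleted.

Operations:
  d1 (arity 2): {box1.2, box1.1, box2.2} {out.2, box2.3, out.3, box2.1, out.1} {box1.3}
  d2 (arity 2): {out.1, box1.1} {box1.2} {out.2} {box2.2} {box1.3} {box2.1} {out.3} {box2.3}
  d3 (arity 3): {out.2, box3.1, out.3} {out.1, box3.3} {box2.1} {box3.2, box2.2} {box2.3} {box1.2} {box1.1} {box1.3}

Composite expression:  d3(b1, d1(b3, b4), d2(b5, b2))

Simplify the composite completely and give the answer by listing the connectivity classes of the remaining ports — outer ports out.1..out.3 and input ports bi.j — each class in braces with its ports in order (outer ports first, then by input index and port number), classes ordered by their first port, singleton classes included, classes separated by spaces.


After gluing at d3, chains via deleted ports link the b-ports.
composing d1 on (b3, b4), with out.j its own outer ports: {out.1, out.2, out.3, b4.1, b4.3} {b3.1, b3.2, b4.2} {b3.3}
composing d2 on (b5, b2), with out.j its own outer ports: {out.1, b5.1} {out.2} {out.3} {b2.1} {b2.2} {b2.3} {b5.2} {b5.3}
composing d3 on (b1, b3, b4, b5, b2), with out.j its own outer ports: {out.1} {out.2, out.3, b5.1} {b1.1} {b1.2} {b1.3} {b2.1} {b2.2} {b2.3} {b3.1, b3.2, b4.2} {b3.3} {b4.1, b4.3} {b5.2} {b5.3}

{out.1} {out.2, out.3, b5.1} {b1.1} {b1.2} {b1.3} {b2.1} {b2.2} {b2.3} {b3.1, b3.2, b4.2} {b3.3} {b4.1, b4.3} {b5.2} {b5.3}


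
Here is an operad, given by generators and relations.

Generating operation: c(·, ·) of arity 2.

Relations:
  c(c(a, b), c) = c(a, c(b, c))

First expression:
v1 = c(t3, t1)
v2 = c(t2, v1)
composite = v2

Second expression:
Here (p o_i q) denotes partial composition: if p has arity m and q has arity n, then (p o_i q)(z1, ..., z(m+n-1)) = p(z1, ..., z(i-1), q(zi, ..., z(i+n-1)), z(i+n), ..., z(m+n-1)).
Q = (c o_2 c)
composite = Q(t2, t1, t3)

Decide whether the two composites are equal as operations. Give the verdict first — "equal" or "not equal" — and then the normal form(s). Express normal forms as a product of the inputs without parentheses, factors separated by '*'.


not equal; first: t2 * t3 * t1; second: t2 * t1 * t3

Normal form of the first expression: t2 * t3 * t1
Normal form of the second expression: t2 * t1 * t3
Different reductions; not equal.


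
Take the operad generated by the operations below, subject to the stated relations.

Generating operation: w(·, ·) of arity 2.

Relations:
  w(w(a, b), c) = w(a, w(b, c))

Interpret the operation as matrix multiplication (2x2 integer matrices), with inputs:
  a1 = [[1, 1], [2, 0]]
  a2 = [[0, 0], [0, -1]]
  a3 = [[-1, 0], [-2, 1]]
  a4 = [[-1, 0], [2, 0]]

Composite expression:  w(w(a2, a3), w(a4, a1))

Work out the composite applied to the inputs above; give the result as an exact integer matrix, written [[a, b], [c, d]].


[[0, 0], [-4, -4]]

w(a2, a3) = [[0, 0], [2, -1]]
w(a4, a1) = [[-1, -1], [2, 2]]
w(w(a2, a3), w(a4, a1)) = [[0, 0], [-4, -4]]


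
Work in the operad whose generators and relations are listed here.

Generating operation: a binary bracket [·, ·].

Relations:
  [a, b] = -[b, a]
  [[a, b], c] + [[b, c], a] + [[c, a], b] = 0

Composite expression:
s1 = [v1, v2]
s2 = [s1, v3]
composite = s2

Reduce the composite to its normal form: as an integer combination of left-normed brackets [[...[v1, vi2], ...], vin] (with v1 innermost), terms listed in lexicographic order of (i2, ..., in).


[[v1, v2], v3]

In the tensor algebra, words opening v1 carry the v1-anchored form.
Composite bracket: [[v1, v2], v3]
Expanding via [a, b] = ab - ba: 4 signed words (2^2 = 4).
Collect the words opening with v1:
  from v1v2v3, sign +1: term +[[v1, v2], v3]


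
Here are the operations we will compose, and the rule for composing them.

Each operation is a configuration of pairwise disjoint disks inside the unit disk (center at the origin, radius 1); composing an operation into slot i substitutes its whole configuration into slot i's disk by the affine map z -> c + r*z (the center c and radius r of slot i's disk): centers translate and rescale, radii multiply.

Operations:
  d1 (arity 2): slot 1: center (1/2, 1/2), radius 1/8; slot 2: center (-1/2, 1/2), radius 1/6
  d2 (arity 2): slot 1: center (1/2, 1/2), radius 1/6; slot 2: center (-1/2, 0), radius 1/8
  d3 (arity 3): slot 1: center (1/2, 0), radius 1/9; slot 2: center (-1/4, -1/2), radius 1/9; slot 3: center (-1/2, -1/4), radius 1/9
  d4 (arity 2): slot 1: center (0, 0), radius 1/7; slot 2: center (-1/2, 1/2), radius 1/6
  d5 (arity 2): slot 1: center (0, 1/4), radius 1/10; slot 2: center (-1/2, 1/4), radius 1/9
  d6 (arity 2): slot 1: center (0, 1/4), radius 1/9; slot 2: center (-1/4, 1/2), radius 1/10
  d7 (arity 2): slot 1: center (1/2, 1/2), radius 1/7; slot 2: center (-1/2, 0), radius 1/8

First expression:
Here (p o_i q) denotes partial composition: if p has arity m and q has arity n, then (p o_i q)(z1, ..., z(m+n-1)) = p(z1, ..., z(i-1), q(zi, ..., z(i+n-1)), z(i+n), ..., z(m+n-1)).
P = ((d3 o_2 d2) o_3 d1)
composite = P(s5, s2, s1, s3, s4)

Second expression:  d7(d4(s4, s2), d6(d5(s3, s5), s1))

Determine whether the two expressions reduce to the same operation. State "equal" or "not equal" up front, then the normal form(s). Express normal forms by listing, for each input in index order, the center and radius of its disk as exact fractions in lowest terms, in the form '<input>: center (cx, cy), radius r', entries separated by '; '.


not equal: they reduce to s1: center (-43/144, -71/144), radius 1/576; s2: center (-7/36, -4/9), radius 1/54; s3: center (-5/16, -71/144), radius 1/432; s4: center (-1/2, -1/4), radius 1/9; s5: center (1/2, 0), radius 1/9 and s1: center (-17/32, 1/16), radius 1/80; s2: center (3/7, 4/7), radius 1/42; s3: center (-1/2, 5/144), radius 1/720; s4: center (1/2, 1/2), radius 1/49; s5: center (-73/144, 5/144), radius 1/648

Reducing the first expression gives s1: center (-43/144, -71/144), radius 1/576; s2: center (-7/36, -4/9), radius 1/54; s3: center (-5/16, -71/144), radius 1/432; s4: center (-1/2, -1/4), radius 1/9; s5: center (1/2, 0), radius 1/9
Reducing the second expression gives s1: center (-17/32, 1/16), radius 1/80; s2: center (3/7, 4/7), radius 1/42; s3: center (-1/2, 5/144), radius 1/720; s4: center (1/2, 1/2), radius 1/49; s5: center (-73/144, 5/144), radius 1/648
The forms do not match — not equal.


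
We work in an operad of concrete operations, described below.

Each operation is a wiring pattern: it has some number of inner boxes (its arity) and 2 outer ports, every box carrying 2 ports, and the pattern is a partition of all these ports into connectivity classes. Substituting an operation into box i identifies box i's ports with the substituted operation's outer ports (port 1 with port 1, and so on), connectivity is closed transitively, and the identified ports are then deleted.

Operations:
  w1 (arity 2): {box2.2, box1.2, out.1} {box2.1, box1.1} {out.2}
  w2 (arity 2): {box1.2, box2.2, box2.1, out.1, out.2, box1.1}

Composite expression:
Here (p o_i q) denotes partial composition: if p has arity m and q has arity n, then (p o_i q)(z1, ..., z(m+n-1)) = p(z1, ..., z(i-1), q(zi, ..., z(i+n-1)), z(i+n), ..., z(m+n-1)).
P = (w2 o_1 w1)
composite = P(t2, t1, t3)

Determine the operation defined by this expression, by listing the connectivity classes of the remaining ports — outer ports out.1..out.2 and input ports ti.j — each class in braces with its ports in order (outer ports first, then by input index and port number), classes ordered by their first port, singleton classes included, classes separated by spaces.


{out.1, out.2, t1.2, t2.2, t3.1, t3.2} {t1.1, t2.1}

Connectivity passes through glued w2-boundaries; trace each wire chain.
w1 over (t2, t1) gives {out.1, t1.2, t2.2} {out.2} {t1.1, t2.1}, out.j being that stage's outer ports
w2 over (t2, t1, t3) gives {out.1, out.2, t1.2, t2.2, t3.1, t3.2} {t1.1, t2.1}, out.j being that stage's outer ports
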